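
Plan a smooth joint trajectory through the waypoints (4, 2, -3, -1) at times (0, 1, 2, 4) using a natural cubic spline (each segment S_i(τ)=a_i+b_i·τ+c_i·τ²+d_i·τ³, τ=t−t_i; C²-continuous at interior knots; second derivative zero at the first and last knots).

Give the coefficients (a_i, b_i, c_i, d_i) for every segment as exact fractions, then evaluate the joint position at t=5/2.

  seg 0: a=4 b=-22/23 c=0 d=-24/23
  seg 1: a=2 b=-94/23 c=-72/23 d=51/23
  seg 2: a=-3 b=-85/23 c=81/23 d=-27/46
S(5/2) = -1487/368

Δ: Δ0=-2, Δ1=-5, Δ2=1
row 1: diag=4, rhs=-18; c'=1/4, d'=-9/2
row 2: denom=6−1·1/4=23/4; d'=(36−1·-9/2)/(23/4)=162/23
back: M2=162/23
back: M1=-9/2−1/4·162/23=-144/23
M: M0=0, M1=-144/23, M2=162/23, M3=0
seg 0: a=4, c=M0/2=0, d=(M1−M0)/(6·1)=-24/23, b=Δ0−h0·(2M0+M1)/6=-22/23
seg 1: a=2, c=M1/2=-72/23, d=(M2−M1)/(6·1)=51/23, b=Δ1−h1·(2M1+M2)/6=-94/23
seg 2: a=-3, c=M2/2=81/23, d=(M3−M2)/(6·2)=-27/46, b=Δ2−h2·(2M2+M3)/6=-85/23
t_q=5/2 → seg 2, τ=1/2; S=-3+-85/23·τ+81/23·τ²+-27/46·τ³=-1487/368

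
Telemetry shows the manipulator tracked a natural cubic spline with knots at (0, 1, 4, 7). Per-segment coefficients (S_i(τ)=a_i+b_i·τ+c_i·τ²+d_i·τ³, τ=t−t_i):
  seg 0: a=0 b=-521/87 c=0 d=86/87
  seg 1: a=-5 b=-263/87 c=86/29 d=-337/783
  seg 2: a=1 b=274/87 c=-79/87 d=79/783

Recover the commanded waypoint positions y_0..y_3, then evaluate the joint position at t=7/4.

y_0=0 y_1=-5 y_2=1 y_3=5
S(7/4) = -10729/1856

y_0 = S_0(0) = a_0 = 0
y_1 = S_1(0) = a_1 = -5
y_2 = S_2(0) = a_2 = 1
y_3 = S_2(3) = 5
t_q=7/4 is in segment 1 (τ=3/4); S_1(τ)=-10729/1856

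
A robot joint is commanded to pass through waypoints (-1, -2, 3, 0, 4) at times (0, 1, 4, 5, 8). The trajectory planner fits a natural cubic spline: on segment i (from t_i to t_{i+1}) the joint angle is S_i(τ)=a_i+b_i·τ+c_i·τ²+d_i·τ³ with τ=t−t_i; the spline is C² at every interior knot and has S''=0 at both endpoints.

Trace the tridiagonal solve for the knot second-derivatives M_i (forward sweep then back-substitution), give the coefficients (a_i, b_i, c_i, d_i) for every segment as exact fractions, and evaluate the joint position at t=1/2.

  seg 0: a=-1 b=-725/432 c=0 d=293/432
  seg 1: a=-2 b=77/216 c=293/144 d=-2071/3888
  seg 2: a=3 b=-785/432 c=-149/54 d=227/144
  seg 3: a=0 b=-563/216 c=851/432 d=-851/3888
S(1/2) = -2021/1152

Δ: Δ0=-1, Δ1=5/3, Δ2=-3, Δ3=4/3
row 1: diag=8, rhs=16; c'=3/8, d'=2
row 2: denom=8−3·3/8=55/8; d'=(-28−3·2)/(55/8)=-272/55
row 3: denom=8−1·8/55=432/55; d'=(26−1·-272/55)/(432/55)=851/216
back: M3=851/216
back: M2=-272/55−8/55·851/216=-149/27
back: M1=2−3/8·-149/27=293/72
M: M0=0, M1=293/72, M2=-149/27, M3=851/216, M4=0
seg 0: a=-1, c=M0/2=0, d=(M1−M0)/(6·1)=293/432, b=Δ0−h0·(2M0+M1)/6=-725/432
seg 1: a=-2, c=M1/2=293/144, d=(M2−M1)/(6·3)=-2071/3888, b=Δ1−h1·(2M1+M2)/6=77/216
seg 2: a=3, c=M2/2=-149/54, d=(M3−M2)/(6·1)=227/144, b=Δ2−h2·(2M2+M3)/6=-785/432
seg 3: a=0, c=M3/2=851/432, d=(M4−M3)/(6·3)=-851/3888, b=Δ3−h3·(2M3+M4)/6=-563/216
t_q=1/2 → seg 0, τ=1/2; S=-1+-725/432·τ+0·τ²+293/432·τ³=-2021/1152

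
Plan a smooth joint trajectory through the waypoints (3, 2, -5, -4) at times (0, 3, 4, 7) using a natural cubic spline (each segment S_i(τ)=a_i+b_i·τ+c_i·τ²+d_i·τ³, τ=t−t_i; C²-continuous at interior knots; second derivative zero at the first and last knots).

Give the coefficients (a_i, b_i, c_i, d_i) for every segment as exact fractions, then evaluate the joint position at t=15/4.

  seg 0: a=3 b=23/9 c=0 d=-26/81
  seg 1: a=2 b=-55/9 c=-26/9 d=2
  seg 2: a=-5 b=-53/9 c=28/9 d=-28/81
S(15/4) = -323/96

Δ: Δ0=-1/3, Δ1=-7, Δ2=1/3
row 1: diag=8, rhs=-40; c'=1/8, d'=-5
row 2: denom=8−1·1/8=63/8; d'=(44−1·-5)/(63/8)=56/9
back: M2=56/9
back: M1=-5−1/8·56/9=-52/9
M: M0=0, M1=-52/9, M2=56/9, M3=0
seg 0: a=3, c=M0/2=0, d=(M1−M0)/(6·3)=-26/81, b=Δ0−h0·(2M0+M1)/6=23/9
seg 1: a=2, c=M1/2=-26/9, d=(M2−M1)/(6·1)=2, b=Δ1−h1·(2M1+M2)/6=-55/9
seg 2: a=-5, c=M2/2=28/9, d=(M3−M2)/(6·3)=-28/81, b=Δ2−h2·(2M2+M3)/6=-53/9
t_q=15/4 → seg 1, τ=3/4; S=2+-55/9·τ+-26/9·τ²+2·τ³=-323/96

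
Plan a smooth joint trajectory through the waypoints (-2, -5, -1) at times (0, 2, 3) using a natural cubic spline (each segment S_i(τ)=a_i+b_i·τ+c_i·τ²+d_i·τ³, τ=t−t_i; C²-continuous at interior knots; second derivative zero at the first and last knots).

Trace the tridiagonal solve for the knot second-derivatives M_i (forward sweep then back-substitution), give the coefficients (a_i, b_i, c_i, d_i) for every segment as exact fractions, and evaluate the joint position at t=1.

Δ: Δ0=-3/2, Δ1=4
row 1: diag=6, rhs=33; c'=1/6, d'=11/2
back: M1=11/2
M: M0=0, M1=11/2, M2=0
seg 0: a=-2, c=M0/2=0, d=(M1−M0)/(6·2)=11/24, b=Δ0−h0·(2M0+M1)/6=-10/3
seg 1: a=-5, c=M1/2=11/4, d=(M2−M1)/(6·1)=-11/12, b=Δ1−h1·(2M1+M2)/6=13/6
t_q=1 → seg 0, τ=1; S=-2+-10/3·τ+0·τ²+11/24·τ³=-39/8

  seg 0: a=-2 b=-10/3 c=0 d=11/24
  seg 1: a=-5 b=13/6 c=11/4 d=-11/12
S(1) = -39/8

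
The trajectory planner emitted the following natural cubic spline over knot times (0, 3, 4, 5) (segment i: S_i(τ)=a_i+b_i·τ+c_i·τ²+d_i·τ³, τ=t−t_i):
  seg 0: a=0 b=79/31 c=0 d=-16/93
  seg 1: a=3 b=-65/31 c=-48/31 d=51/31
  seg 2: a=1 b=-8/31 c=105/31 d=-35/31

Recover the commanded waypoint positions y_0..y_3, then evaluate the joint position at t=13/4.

y_0 = S_0(0) = a_0 = 0
y_1 = S_1(0) = a_1 = 3
y_2 = S_2(0) = a_2 = 1
y_3 = S_2(1) = 3
t_q=13/4 is in segment 1 (τ=1/4); S_1(τ)=4771/1984

y_0=0 y_1=3 y_2=1 y_3=3
S(13/4) = 4771/1984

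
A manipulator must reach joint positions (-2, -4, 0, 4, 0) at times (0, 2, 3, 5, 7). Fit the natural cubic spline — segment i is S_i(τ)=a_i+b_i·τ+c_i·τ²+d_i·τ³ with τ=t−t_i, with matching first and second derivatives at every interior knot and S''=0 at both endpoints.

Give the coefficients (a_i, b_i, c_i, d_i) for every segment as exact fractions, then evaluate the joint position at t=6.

Δ: Δ0=-1, Δ1=4, Δ2=2, Δ3=-2
row 1: diag=6, rhs=30; c'=1/6, d'=5
row 2: denom=6−1·1/6=35/6; d'=(-12−1·5)/(35/6)=-102/35
row 3: denom=8−2·12/35=256/35; d'=(-24−2·-102/35)/(256/35)=-159/64
back: M3=-159/64
back: M2=-102/35−12/35·-159/64=-33/16
back: M1=5−1/6·-33/16=171/32
M: M0=0, M1=171/32, M2=-33/16, M3=-159/64, M4=0
seg 0: a=-2, c=M0/2=0, d=(M1−M0)/(6·2)=57/128, b=Δ0−h0·(2M0+M1)/6=-89/32
seg 1: a=-4, c=M1/2=171/64, d=(M2−M1)/(6·1)=-79/64, b=Δ1−h1·(2M1+M2)/6=41/16
seg 2: a=0, c=M2/2=-33/32, d=(M3−M2)/(6·2)=-9/256, b=Δ2−h2·(2M2+M3)/6=269/64
seg 3: a=4, c=M3/2=-159/128, d=(M4−M3)/(6·2)=53/256, b=Δ3−h3·(2M3+M4)/6=-11/32
t_q=6 → seg 3, τ=1; S=4+-11/32·τ+-159/128·τ²+53/256·τ³=671/256

  seg 0: a=-2 b=-89/32 c=0 d=57/128
  seg 1: a=-4 b=41/16 c=171/64 d=-79/64
  seg 2: a=0 b=269/64 c=-33/32 d=-9/256
  seg 3: a=4 b=-11/32 c=-159/128 d=53/256
S(6) = 671/256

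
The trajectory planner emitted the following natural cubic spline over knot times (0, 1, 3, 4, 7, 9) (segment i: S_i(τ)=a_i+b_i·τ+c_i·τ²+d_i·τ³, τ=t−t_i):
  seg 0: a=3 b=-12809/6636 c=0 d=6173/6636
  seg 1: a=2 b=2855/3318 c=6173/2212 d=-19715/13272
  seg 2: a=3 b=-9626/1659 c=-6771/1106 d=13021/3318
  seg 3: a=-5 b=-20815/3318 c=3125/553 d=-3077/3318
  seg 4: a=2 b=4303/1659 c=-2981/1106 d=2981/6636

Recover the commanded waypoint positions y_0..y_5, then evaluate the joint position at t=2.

y_0=3 y_1=2 y_2=3 y_3=-5 y_4=2 y_5=0
S(2) = 18429/4424

y_0 = S_0(0) = a_0 = 3
y_1 = S_1(0) = a_1 = 2
y_2 = S_2(0) = a_2 = 3
y_3 = S_3(0) = a_3 = -5
y_4 = S_4(0) = a_4 = 2
y_5 = S_4(2) = 0
t_q=2 is in segment 1 (τ=1); S_1(τ)=18429/4424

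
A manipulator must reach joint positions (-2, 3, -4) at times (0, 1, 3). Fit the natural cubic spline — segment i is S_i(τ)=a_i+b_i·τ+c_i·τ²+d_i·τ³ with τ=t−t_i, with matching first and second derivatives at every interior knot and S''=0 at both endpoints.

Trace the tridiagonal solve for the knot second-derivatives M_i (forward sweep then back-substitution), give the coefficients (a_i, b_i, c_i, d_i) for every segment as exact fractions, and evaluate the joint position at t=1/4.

Δ: Δ0=5, Δ1=-7/2
row 1: diag=6, rhs=-51; c'=1/3, d'=-17/2
back: M1=-17/2
M: M0=0, M1=-17/2, M2=0
seg 0: a=-2, c=M0/2=0, d=(M1−M0)/(6·1)=-17/12, b=Δ0−h0·(2M0+M1)/6=77/12
seg 1: a=3, c=M1/2=-17/4, d=(M2−M1)/(6·2)=17/24, b=Δ1−h1·(2M1+M2)/6=13/6
t_q=1/4 → seg 0, τ=1/4; S=-2+77/12·τ+0·τ²+-17/12·τ³=-107/256

  seg 0: a=-2 b=77/12 c=0 d=-17/12
  seg 1: a=3 b=13/6 c=-17/4 d=17/24
S(1/4) = -107/256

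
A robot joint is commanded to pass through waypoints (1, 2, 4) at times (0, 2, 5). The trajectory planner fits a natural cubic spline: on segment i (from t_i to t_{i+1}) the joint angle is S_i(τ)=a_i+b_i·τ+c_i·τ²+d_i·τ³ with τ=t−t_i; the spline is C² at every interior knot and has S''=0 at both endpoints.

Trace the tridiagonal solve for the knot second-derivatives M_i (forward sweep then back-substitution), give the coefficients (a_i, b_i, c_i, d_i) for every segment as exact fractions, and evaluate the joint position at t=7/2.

  seg 0: a=1 b=7/15 c=0 d=1/120
  seg 1: a=2 b=17/30 c=1/20 d=-1/180
S(7/2) = 471/160

Δ: Δ0=1/2, Δ1=2/3
row 1: diag=10, rhs=1; c'=3/10, d'=1/10
back: M1=1/10
M: M0=0, M1=1/10, M2=0
seg 0: a=1, c=M0/2=0, d=(M1−M0)/(6·2)=1/120, b=Δ0−h0·(2M0+M1)/6=7/15
seg 1: a=2, c=M1/2=1/20, d=(M2−M1)/(6·3)=-1/180, b=Δ1−h1·(2M1+M2)/6=17/30
t_q=7/2 → seg 1, τ=3/2; S=2+17/30·τ+1/20·τ²+-1/180·τ³=471/160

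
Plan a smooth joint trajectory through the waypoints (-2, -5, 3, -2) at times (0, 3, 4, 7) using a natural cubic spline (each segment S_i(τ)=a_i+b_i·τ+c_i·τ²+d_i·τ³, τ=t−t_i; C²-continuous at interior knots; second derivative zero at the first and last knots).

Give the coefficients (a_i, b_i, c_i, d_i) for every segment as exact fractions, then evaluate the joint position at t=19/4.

  seg 0: a=-2 b=-44/9 c=0 d=35/81
  seg 1: a=-5 b=61/9 c=35/9 d=-8/3
  seg 2: a=3 b=59/9 c=-37/9 d=37/81
S(19/4) = 371/64

Δ: Δ0=-1, Δ1=8, Δ2=-5/3
row 1: diag=8, rhs=54; c'=1/8, d'=27/4
row 2: denom=8−1·1/8=63/8; d'=(-58−1·27/4)/(63/8)=-74/9
back: M2=-74/9
back: M1=27/4−1/8·-74/9=70/9
M: M0=0, M1=70/9, M2=-74/9, M3=0
seg 0: a=-2, c=M0/2=0, d=(M1−M0)/(6·3)=35/81, b=Δ0−h0·(2M0+M1)/6=-44/9
seg 1: a=-5, c=M1/2=35/9, d=(M2−M1)/(6·1)=-8/3, b=Δ1−h1·(2M1+M2)/6=61/9
seg 2: a=3, c=M2/2=-37/9, d=(M3−M2)/(6·3)=37/81, b=Δ2−h2·(2M2+M3)/6=59/9
t_q=19/4 → seg 2, τ=3/4; S=3+59/9·τ+-37/9·τ²+37/81·τ³=371/64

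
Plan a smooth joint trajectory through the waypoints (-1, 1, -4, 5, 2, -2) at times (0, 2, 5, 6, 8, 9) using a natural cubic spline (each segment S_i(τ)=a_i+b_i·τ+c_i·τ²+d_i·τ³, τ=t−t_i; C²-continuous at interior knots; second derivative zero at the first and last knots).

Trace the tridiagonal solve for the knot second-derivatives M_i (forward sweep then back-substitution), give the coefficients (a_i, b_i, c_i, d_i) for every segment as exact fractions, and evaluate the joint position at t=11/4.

Δ: Δ0=1, Δ1=-5/3, Δ2=9, Δ3=-3/2, Δ4=-4
row 1: diag=10, rhs=-16; c'=3/10, d'=-8/5
row 2: denom=8−3·3/10=71/10; d'=(64−3·-8/5)/(71/10)=688/71
row 3: denom=6−1·10/71=416/71; d'=(-63−1·688/71)/(416/71)=-397/32
row 4: denom=6−2·71/208=553/104; d'=(-15−2·-397/32)/(553/104)=2041/1106
back: M4=2041/1106
back: M3=-397/32−71/208·2041/1106=-7209/553
back: M2=688/71−10/71·-7209/553=6374/553
back: M1=-8/5−3/10·6374/553=-2797/553
M: M0=0, M1=-2797/553, M2=6374/553, M3=-7209/553, M4=2041/1106, M5=0
seg 0: a=-1, c=M0/2=0, d=(M1−M0)/(6·2)=-2797/6636, b=Δ0−h0·(2M0+M1)/6=4456/1659
seg 1: a=1, c=M1/2=-2797/1106, d=(M2−M1)/(6·3)=1019/1106, b=Δ1−h1·(2M1+M2)/6=-3935/1659
seg 2: a=-4, c=M2/2=3187/553, d=(M3−M2)/(6·1)=-13583/3318, b=Δ2−h2·(2M2+M3)/6=24323/3318
seg 3: a=5, c=M3/2=-7209/1106, d=(M4−M3)/(6·2)=16459/13272, b=Δ3−h3·(2M3+M4)/6=10909/1659
seg 4: a=2, c=M4/2=2041/2212, d=(M5−M4)/(6·1)=-2041/6636, b=Δ4−h4·(2M4+M5)/6=-15313/3318
t_q=11/4 → seg 1, τ=3/4; S=1+-3935/1659·τ+-2797/1106·τ²+1019/1106·τ³=-128315/70784

  seg 0: a=-1 b=4456/1659 c=0 d=-2797/6636
  seg 1: a=1 b=-3935/1659 c=-2797/1106 d=1019/1106
  seg 2: a=-4 b=24323/3318 c=3187/553 d=-13583/3318
  seg 3: a=5 b=10909/1659 c=-7209/1106 d=16459/13272
  seg 4: a=2 b=-15313/3318 c=2041/2212 d=-2041/6636
S(11/4) = -128315/70784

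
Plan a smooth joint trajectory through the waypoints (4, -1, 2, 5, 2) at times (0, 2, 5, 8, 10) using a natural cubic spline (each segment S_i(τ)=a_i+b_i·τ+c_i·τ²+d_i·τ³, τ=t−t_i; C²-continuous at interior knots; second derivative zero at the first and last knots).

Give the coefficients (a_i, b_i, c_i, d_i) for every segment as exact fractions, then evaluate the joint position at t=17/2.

Δ: Δ0=-5/2, Δ1=1, Δ2=1, Δ3=-3/2
row 1: diag=10, rhs=21; c'=3/10, d'=21/10
row 2: denom=12−3·3/10=111/10; d'=(0−3·21/10)/(111/10)=-21/37
row 3: denom=10−3·10/37=340/37; d'=(-15−3·-21/37)/(340/37)=-123/85
back: M3=-123/85
back: M2=-21/37−10/37·-123/85=-3/17
back: M1=21/10−3/10·-3/17=183/85
M: M0=0, M1=183/85, M2=-3/17, M3=-123/85, M4=0
seg 0: a=4, c=M0/2=0, d=(M1−M0)/(6·2)=61/340, b=Δ0−h0·(2M0+M1)/6=-547/170
seg 1: a=-1, c=M1/2=183/170, d=(M2−M1)/(6·3)=-11/85, b=Δ1−h1·(2M1+M2)/6=-181/170
seg 2: a=2, c=M2/2=-3/34, d=(M3−M2)/(6·3)=-6/85, b=Δ2−h2·(2M2+M3)/6=19/10
seg 3: a=5, c=M3/2=-123/170, d=(M4−M3)/(6·2)=41/340, b=Δ3−h3·(2M3+M4)/6=-91/170
t_q=17/2 → seg 3, τ=1/2; S=5+-91/170·τ+-123/170·τ²+41/340·τ³=12421/2720

  seg 0: a=4 b=-547/170 c=0 d=61/340
  seg 1: a=-1 b=-181/170 c=183/170 d=-11/85
  seg 2: a=2 b=19/10 c=-3/34 d=-6/85
  seg 3: a=5 b=-91/170 c=-123/170 d=41/340
S(17/2) = 12421/2720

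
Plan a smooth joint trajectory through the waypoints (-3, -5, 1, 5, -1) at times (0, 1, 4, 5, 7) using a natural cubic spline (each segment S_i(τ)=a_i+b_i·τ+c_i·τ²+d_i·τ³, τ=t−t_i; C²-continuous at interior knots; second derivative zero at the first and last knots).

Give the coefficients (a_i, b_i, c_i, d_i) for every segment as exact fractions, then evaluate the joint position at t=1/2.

Δ: Δ0=-2, Δ1=2, Δ2=4, Δ3=-3
row 1: diag=8, rhs=24; c'=3/8, d'=3
row 2: denom=8−3·3/8=55/8; d'=(12−3·3)/(55/8)=24/55
row 3: denom=6−1·8/55=322/55; d'=(-42−1·24/55)/(322/55)=-1167/161
back: M3=-1167/161
back: M2=24/55−8/55·-1167/161=240/161
back: M1=3−3/8·240/161=393/161
M: M0=0, M1=393/161, M2=240/161, M3=-1167/161, M4=0
seg 0: a=-3, c=M0/2=0, d=(M1−M0)/(6·1)=131/322, b=Δ0−h0·(2M0+M1)/6=-775/322
seg 1: a=-5, c=M1/2=393/322, d=(M2−M1)/(6·3)=-17/322, b=Δ1−h1·(2M1+M2)/6=-191/161
seg 2: a=1, c=M2/2=120/161, d=(M3−M2)/(6·1)=-67/46, b=Δ2−h2·(2M2+M3)/6=1517/322
seg 3: a=5, c=M3/2=-1167/322, d=(M4−M3)/(6·2)=389/644, b=Δ3−h3·(2M3+M4)/6=295/161
t_q=1/2 → seg 0, τ=1/2; S=-3+-775/322·τ+0·τ²+131/322·τ³=-10697/2576

  seg 0: a=-3 b=-775/322 c=0 d=131/322
  seg 1: a=-5 b=-191/161 c=393/322 d=-17/322
  seg 2: a=1 b=1517/322 c=120/161 d=-67/46
  seg 3: a=5 b=295/161 c=-1167/322 d=389/644
S(1/2) = -10697/2576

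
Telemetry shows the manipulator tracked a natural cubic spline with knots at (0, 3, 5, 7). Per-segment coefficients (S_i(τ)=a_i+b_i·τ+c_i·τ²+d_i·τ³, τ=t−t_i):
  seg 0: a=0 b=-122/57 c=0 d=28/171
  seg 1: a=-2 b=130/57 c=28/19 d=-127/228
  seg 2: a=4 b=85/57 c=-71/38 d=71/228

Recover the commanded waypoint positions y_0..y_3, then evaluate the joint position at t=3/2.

y_0 = S_0(0) = a_0 = 0
y_1 = S_1(0) = a_1 = -2
y_2 = S_2(0) = a_2 = 4
y_3 = S_2(2) = 2
t_q=3/2 is in segment 0 (τ=3/2); S_0(τ)=-101/38

y_0=0 y_1=-2 y_2=4 y_3=2
S(3/2) = -101/38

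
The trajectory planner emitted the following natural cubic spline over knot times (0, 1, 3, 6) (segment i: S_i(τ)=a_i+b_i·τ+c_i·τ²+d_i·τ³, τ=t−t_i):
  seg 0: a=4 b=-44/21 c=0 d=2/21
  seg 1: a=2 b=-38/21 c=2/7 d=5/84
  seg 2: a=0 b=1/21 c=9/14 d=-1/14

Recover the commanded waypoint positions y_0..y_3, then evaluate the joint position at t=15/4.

y_0 = S_0(0) = a_0 = 4
y_1 = S_1(0) = a_1 = 2
y_2 = S_2(0) = a_2 = 0
y_3 = S_2(3) = 4
t_q=15/4 is in segment 2 (τ=3/4); S_2(τ)=47/128

y_0=4 y_1=2 y_2=0 y_3=4
S(15/4) = 47/128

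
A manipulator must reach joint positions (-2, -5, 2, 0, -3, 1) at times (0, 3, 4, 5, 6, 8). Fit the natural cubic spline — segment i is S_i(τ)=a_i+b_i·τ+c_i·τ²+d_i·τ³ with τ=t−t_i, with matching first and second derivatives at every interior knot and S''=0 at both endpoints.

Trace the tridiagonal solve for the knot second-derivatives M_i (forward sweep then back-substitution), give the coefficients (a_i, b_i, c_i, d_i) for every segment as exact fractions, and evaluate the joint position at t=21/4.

  seg 0: a=-2 b=-3317/665 c=0 d=884/1995
  seg 1: a=-5 b=4639/665 c=2652/665 d=-2636/665
  seg 2: a=2 b=407/133 c=-5256/665 d=1891/665
  seg 3: a=0 b=-2804/665 c=417/665 d=56/95
  seg 4: a=-3 b=-794/665 c=1593/665 d=-531/1330
S(21/4) = -10701/10640

Δ: Δ0=-1, Δ1=7, Δ2=-2, Δ3=-3, Δ4=2
row 1: diag=8, rhs=48; c'=1/8, d'=6
row 2: denom=4−1·1/8=31/8; d'=(-54−1·6)/(31/8)=-480/31
row 3: denom=4−1·8/31=116/31; d'=(-6−1·-480/31)/(116/31)=147/58
row 4: denom=6−1·31/116=665/116; d'=(30−1·147/58)/(665/116)=3186/665
back: M4=3186/665
back: M3=147/58−31/116·3186/665=834/665
back: M2=-480/31−8/31·834/665=-10512/665
back: M1=6−1/8·-10512/665=5304/665
M: M0=0, M1=5304/665, M2=-10512/665, M3=834/665, M4=3186/665, M5=0
seg 0: a=-2, c=M0/2=0, d=(M1−M0)/(6·3)=884/1995, b=Δ0−h0·(2M0+M1)/6=-3317/665
seg 1: a=-5, c=M1/2=2652/665, d=(M2−M1)/(6·1)=-2636/665, b=Δ1−h1·(2M1+M2)/6=4639/665
seg 2: a=2, c=M2/2=-5256/665, d=(M3−M2)/(6·1)=1891/665, b=Δ2−h2·(2M2+M3)/6=407/133
seg 3: a=0, c=M3/2=417/665, d=(M4−M3)/(6·1)=56/95, b=Δ3−h3·(2M3+M4)/6=-2804/665
seg 4: a=-3, c=M4/2=1593/665, d=(M5−M4)/(6·2)=-531/1330, b=Δ4−h4·(2M4+M5)/6=-794/665
t_q=21/4 → seg 3, τ=1/4; S=0+-2804/665·τ+417/665·τ²+56/95·τ³=-10701/10640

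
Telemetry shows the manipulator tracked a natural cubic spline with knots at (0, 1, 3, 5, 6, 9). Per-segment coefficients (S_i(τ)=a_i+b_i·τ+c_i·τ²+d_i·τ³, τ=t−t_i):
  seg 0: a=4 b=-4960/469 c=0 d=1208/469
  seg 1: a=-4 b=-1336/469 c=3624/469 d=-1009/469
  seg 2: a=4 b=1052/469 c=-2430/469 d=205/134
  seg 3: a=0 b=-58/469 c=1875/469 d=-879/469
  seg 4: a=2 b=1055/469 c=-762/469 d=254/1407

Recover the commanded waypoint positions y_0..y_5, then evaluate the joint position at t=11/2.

y_0=4 y_1=-4 y_2=4 y_3=0 y_4=2 y_5=-1
S(11/2) = 377/536

y_0 = S_0(0) = a_0 = 4
y_1 = S_1(0) = a_1 = -4
y_2 = S_2(0) = a_2 = 4
y_3 = S_3(0) = a_3 = 0
y_4 = S_4(0) = a_4 = 2
y_5 = S_4(3) = -1
t_q=11/2 is in segment 3 (τ=1/2); S_3(τ)=377/536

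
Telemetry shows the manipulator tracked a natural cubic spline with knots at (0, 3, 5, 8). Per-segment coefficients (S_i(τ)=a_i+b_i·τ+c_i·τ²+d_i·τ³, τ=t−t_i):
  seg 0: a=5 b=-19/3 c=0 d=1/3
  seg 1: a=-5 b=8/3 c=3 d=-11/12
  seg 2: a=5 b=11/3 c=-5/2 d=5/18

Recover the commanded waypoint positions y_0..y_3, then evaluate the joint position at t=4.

y_0=5 y_1=-5 y_2=5 y_3=1
S(4) = -1/4

y_0 = S_0(0) = a_0 = 5
y_1 = S_1(0) = a_1 = -5
y_2 = S_2(0) = a_2 = 5
y_3 = S_2(3) = 1
t_q=4 is in segment 1 (τ=1); S_1(τ)=-1/4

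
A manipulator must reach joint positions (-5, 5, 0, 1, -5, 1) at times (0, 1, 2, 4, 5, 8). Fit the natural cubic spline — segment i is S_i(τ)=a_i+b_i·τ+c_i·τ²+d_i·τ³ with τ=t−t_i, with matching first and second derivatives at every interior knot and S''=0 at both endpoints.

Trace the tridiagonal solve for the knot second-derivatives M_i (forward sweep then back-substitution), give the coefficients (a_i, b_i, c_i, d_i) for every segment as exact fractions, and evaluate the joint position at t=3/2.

Δ: Δ0=10, Δ1=-5, Δ2=1/2, Δ3=-6, Δ4=2
row 1: diag=4, rhs=-90; c'=1/4, d'=-45/2
row 2: denom=6−1·1/4=23/4; d'=(33−1·-45/2)/(23/4)=222/23
row 3: denom=6−2·8/23=122/23; d'=(-39−2·222/23)/(122/23)=-1341/122
row 4: denom=8−1·23/122=953/122; d'=(48−1·-1341/122)/(953/122)=7197/953
back: M4=7197/953
back: M3=-1341/122−23/122·7197/953=-11832/953
back: M2=222/23−8/23·-11832/953=13314/953
back: M1=-45/2−1/4·13314/953=-24771/953
M: M0=0, M1=-24771/953, M2=13314/953, M3=-11832/953, M4=7197/953, M5=0
seg 0: a=-5, c=M0/2=0, d=(M1−M0)/(6·1)=-8257/1906, b=Δ0−h0·(2M0+M1)/6=27317/1906
seg 1: a=5, c=M1/2=-24771/1906, d=(M2−M1)/(6·1)=12695/1906, b=Δ1−h1·(2M1+M2)/6=1273/953
seg 2: a=0, c=M2/2=6657/953, d=(M3−M2)/(6·2)=-4191/1906, b=Δ2−h2·(2M2+M3)/6=-8911/1906
seg 3: a=1, c=M3/2=-5916/953, d=(M4−M3)/(6·1)=6343/1906, b=Δ3−h3·(2M3+M4)/6=-5947/1906
seg 4: a=-5, c=M4/2=7197/1906, d=(M5−M4)/(6·3)=-2399/5718, b=Δ4−h4·(2M4+M5)/6=-5291/953
t_q=3/2 → seg 1, τ=1/2; S=5+1273/953·τ+-24771/1906·τ²+12695/1906·τ³=49577/15248

  seg 0: a=-5 b=27317/1906 c=0 d=-8257/1906
  seg 1: a=5 b=1273/953 c=-24771/1906 d=12695/1906
  seg 2: a=0 b=-8911/1906 c=6657/953 d=-4191/1906
  seg 3: a=1 b=-5947/1906 c=-5916/953 d=6343/1906
  seg 4: a=-5 b=-5291/953 c=7197/1906 d=-2399/5718
S(3/2) = 49577/15248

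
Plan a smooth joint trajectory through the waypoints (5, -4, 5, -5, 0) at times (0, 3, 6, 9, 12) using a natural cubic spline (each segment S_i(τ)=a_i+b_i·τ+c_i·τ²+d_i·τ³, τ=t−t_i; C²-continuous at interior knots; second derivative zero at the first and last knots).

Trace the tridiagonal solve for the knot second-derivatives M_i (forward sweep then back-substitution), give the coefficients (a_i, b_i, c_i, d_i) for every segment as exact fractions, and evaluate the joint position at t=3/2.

  seg 0: a=5 b=-865/168 c=0 d=361/1512
  seg 1: a=-4 b=109/84 c=361/168 d=-797/1512
  seg 2: a=5 b=-1/24 c=-109/42 d=755/1512
  seg 3: a=-5 b=-179/84 c=319/168 d=-319/1512
S(3/2) = -859/448

Δ: Δ0=-3, Δ1=3, Δ2=-10/3, Δ3=5/3
row 1: diag=12, rhs=36; c'=1/4, d'=3
row 2: denom=12−3·1/4=45/4; d'=(-38−3·3)/(45/4)=-188/45
row 3: denom=12−3·4/15=56/5; d'=(30−3·-188/45)/(56/5)=319/84
back: M3=319/84
back: M2=-188/45−4/15·319/84=-109/21
back: M1=3−1/4·-109/21=361/84
M: M0=0, M1=361/84, M2=-109/21, M3=319/84, M4=0
seg 0: a=5, c=M0/2=0, d=(M1−M0)/(6·3)=361/1512, b=Δ0−h0·(2M0+M1)/6=-865/168
seg 1: a=-4, c=M1/2=361/168, d=(M2−M1)/(6·3)=-797/1512, b=Δ1−h1·(2M1+M2)/6=109/84
seg 2: a=5, c=M2/2=-109/42, d=(M3−M2)/(6·3)=755/1512, b=Δ2−h2·(2M2+M3)/6=-1/24
seg 3: a=-5, c=M3/2=319/168, d=(M4−M3)/(6·3)=-319/1512, b=Δ3−h3·(2M3+M4)/6=-179/84
t_q=3/2 → seg 0, τ=3/2; S=5+-865/168·τ+0·τ²+361/1512·τ³=-859/448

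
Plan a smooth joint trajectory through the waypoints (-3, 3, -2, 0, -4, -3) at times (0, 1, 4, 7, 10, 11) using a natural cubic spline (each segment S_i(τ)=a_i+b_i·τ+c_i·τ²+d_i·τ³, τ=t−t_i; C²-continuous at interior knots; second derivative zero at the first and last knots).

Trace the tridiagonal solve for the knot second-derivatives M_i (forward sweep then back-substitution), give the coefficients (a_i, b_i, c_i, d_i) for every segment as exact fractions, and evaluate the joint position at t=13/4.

  seg 0: a=-3 b=16742/2331 c=0 d=-2756/2331
  seg 1: a=3 b=8474/2331 c=-2756/777 d=12445/20979
  seg 2: a=-2 b=-3799/2331 c=4177/2331 d=-194/567
  seg 3: a=0 b=-271/2331 c=-3001/2331 d=6166/20979
  seg 4: a=-4 b=221/2331 c=1055/777 d=-1055/2331
S(13/4) = -331/16576

Δ: Δ0=6, Δ1=-5/3, Δ2=2/3, Δ3=-4/3, Δ4=1
row 1: diag=8, rhs=-46; c'=3/8, d'=-23/4
row 2: denom=12−3·3/8=87/8; d'=(14−3·-23/4)/(87/8)=250/87
row 3: denom=12−3·8/29=324/29; d'=(-12−3·250/87)/(324/29)=-299/162
row 4: denom=8−3·29/108=259/36; d'=(14−3·-299/162)/(259/36)=2110/777
back: M4=2110/777
back: M3=-299/162−29/108·2110/777=-6002/2331
back: M2=250/87−8/29·-6002/2331=8354/2331
back: M1=-23/4−3/8·8354/2331=-5512/777
M: M0=0, M1=-5512/777, M2=8354/2331, M3=-6002/2331, M4=2110/777, M5=0
seg 0: a=-3, c=M0/2=0, d=(M1−M0)/(6·1)=-2756/2331, b=Δ0−h0·(2M0+M1)/6=16742/2331
seg 1: a=3, c=M1/2=-2756/777, d=(M2−M1)/(6·3)=12445/20979, b=Δ1−h1·(2M1+M2)/6=8474/2331
seg 2: a=-2, c=M2/2=4177/2331, d=(M3−M2)/(6·3)=-194/567, b=Δ2−h2·(2M2+M3)/6=-3799/2331
seg 3: a=0, c=M3/2=-3001/2331, d=(M4−M3)/(6·3)=6166/20979, b=Δ3−h3·(2M3+M4)/6=-271/2331
seg 4: a=-4, c=M4/2=1055/777, d=(M5−M4)/(6·1)=-1055/2331, b=Δ4−h4·(2M4+M5)/6=221/2331
t_q=13/4 → seg 1, τ=9/4; S=3+8474/2331·τ+-2756/777·τ²+12445/20979·τ³=-331/16576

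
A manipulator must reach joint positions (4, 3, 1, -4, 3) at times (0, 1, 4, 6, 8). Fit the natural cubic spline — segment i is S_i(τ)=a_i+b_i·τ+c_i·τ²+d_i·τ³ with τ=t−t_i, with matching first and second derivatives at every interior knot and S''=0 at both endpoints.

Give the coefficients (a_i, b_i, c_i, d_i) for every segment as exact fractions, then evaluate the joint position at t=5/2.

  seg 0: a=4 b=-481/402 c=0 d=79/402
  seg 1: a=3 b=-122/201 c=79/134 d=-245/1206
  seg 2: a=1 b=-1027/402 c=-83/67 d=509/804
  seg 3: a=-4 b=35/402 c=343/134 d=-343/804
S(5/2) = 2927/1072

Δ: Δ0=-1, Δ1=-2/3, Δ2=-5/2, Δ3=7/2
row 1: diag=8, rhs=2; c'=3/8, d'=1/4
row 2: denom=10−3·3/8=71/8; d'=(-11−3·1/4)/(71/8)=-94/71
row 3: denom=8−2·16/71=536/71; d'=(36−2·-94/71)/(536/71)=343/67
back: M3=343/67
back: M2=-94/71−16/71·343/67=-166/67
back: M1=1/4−3/8·-166/67=79/67
M: M0=0, M1=79/67, M2=-166/67, M3=343/67, M4=0
seg 0: a=4, c=M0/2=0, d=(M1−M0)/(6·1)=79/402, b=Δ0−h0·(2M0+M1)/6=-481/402
seg 1: a=3, c=M1/2=79/134, d=(M2−M1)/(6·3)=-245/1206, b=Δ1−h1·(2M1+M2)/6=-122/201
seg 2: a=1, c=M2/2=-83/67, d=(M3−M2)/(6·2)=509/804, b=Δ2−h2·(2M2+M3)/6=-1027/402
seg 3: a=-4, c=M3/2=343/134, d=(M4−M3)/(6·2)=-343/804, b=Δ3−h3·(2M3+M4)/6=35/402
t_q=5/2 → seg 1, τ=3/2; S=3+-122/201·τ+79/134·τ²+-245/1206·τ³=2927/1072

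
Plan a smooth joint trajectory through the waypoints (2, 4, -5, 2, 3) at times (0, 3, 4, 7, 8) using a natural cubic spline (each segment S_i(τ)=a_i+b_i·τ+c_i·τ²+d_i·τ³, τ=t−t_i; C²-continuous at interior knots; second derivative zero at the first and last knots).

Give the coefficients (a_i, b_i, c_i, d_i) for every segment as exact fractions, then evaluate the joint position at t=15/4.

Δ: Δ0=2/3, Δ1=-9, Δ2=7/3, Δ3=1
row 1: diag=8, rhs=-58; c'=1/8, d'=-29/4
row 2: denom=8−1·1/8=63/8; d'=(68−1·-29/4)/(63/8)=86/9
row 3: denom=8−3·8/21=48/7; d'=(-8−3·86/9)/(48/7)=-385/72
back: M3=-385/72
back: M2=86/9−8/21·-385/72=313/27
back: M1=-29/4−1/8·313/27=-1879/216
M: M0=0, M1=-1879/216, M2=313/27, M3=-385/72, M4=0
seg 0: a=2, c=M0/2=0, d=(M1−M0)/(6·3)=-1879/3888, b=Δ0−h0·(2M0+M1)/6=2167/432
seg 1: a=4, c=M1/2=-1879/432, d=(M2−M1)/(6·1)=487/144, b=Δ1−h1·(2M1+M2)/6=-1735/216
seg 2: a=-5, c=M2/2=313/54, d=(M3−M2)/(6·3)=-3659/3888, b=Δ2−h2·(2M2+M3)/6=-2845/432
seg 3: a=2, c=M3/2=-385/144, d=(M4−M3)/(6·1)=385/432, b=Δ3−h3·(2M3+M4)/6=601/216
t_q=15/4 → seg 1, τ=3/4; S=4+-1735/216·τ+-1879/432·τ²+487/144·τ³=-28055/9216

  seg 0: a=2 b=2167/432 c=0 d=-1879/3888
  seg 1: a=4 b=-1735/216 c=-1879/432 d=487/144
  seg 2: a=-5 b=-2845/432 c=313/54 d=-3659/3888
  seg 3: a=2 b=601/216 c=-385/144 d=385/432
S(15/4) = -28055/9216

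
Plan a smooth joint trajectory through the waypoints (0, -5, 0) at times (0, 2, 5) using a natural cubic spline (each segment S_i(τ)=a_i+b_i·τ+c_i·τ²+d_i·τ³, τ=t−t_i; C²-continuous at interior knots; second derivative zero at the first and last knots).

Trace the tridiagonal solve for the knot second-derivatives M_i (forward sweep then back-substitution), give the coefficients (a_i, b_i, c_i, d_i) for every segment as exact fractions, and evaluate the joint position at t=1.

Δ: Δ0=-5/2, Δ1=5/3
row 1: diag=10, rhs=25; c'=3/10, d'=5/2
back: M1=5/2
M: M0=0, M1=5/2, M2=0
seg 0: a=0, c=M0/2=0, d=(M1−M0)/(6·2)=5/24, b=Δ0−h0·(2M0+M1)/6=-10/3
seg 1: a=-5, c=M1/2=5/4, d=(M2−M1)/(6·3)=-5/36, b=Δ1−h1·(2M1+M2)/6=-5/6
t_q=1 → seg 0, τ=1; S=0+-10/3·τ+0·τ²+5/24·τ³=-25/8

  seg 0: a=0 b=-10/3 c=0 d=5/24
  seg 1: a=-5 b=-5/6 c=5/4 d=-5/36
S(1) = -25/8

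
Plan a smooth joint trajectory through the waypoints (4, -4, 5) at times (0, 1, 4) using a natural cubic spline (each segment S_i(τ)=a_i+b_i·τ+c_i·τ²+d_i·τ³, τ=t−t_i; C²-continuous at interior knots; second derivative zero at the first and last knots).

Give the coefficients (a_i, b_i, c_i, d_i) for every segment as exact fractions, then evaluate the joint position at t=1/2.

Δ: Δ0=-8, Δ1=3
row 1: diag=8, rhs=66; c'=3/8, d'=33/4
back: M1=33/4
M: M0=0, M1=33/4, M2=0
seg 0: a=4, c=M0/2=0, d=(M1−M0)/(6·1)=11/8, b=Δ0−h0·(2M0+M1)/6=-75/8
seg 1: a=-4, c=M1/2=33/8, d=(M2−M1)/(6·3)=-11/24, b=Δ1−h1·(2M1+M2)/6=-21/4
t_q=1/2 → seg 0, τ=1/2; S=4+-75/8·τ+0·τ²+11/8·τ³=-33/64

  seg 0: a=4 b=-75/8 c=0 d=11/8
  seg 1: a=-4 b=-21/4 c=33/8 d=-11/24
S(1/2) = -33/64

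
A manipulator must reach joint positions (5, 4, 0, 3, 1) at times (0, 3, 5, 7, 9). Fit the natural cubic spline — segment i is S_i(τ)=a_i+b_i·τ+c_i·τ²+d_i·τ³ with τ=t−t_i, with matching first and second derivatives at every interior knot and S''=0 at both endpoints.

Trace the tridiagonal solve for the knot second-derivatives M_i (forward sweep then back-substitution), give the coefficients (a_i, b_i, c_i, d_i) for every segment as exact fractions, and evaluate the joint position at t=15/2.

  seg 0: a=5 b=463/852 c=0 d=-83/852
  seg 1: a=4 b=-889/426 c=-249/284 d=98/213
  seg 2: a=0 b=-31/426 c=535/284 d=-935/1704
  seg 3: a=3 b=187/213 c=-100/71 d=50/213
S(15/2) = 885/284

Δ: Δ0=-1/3, Δ1=-2, Δ2=3/2, Δ3=-1
row 1: diag=10, rhs=-10; c'=1/5, d'=-1
row 2: denom=8−2·1/5=38/5; d'=(21−2·-1)/(38/5)=115/38
row 3: denom=8−2·5/19=142/19; d'=(-15−2·115/38)/(142/19)=-200/71
back: M3=-200/71
back: M2=115/38−5/19·-200/71=535/142
back: M1=-1−1/5·535/142=-249/142
M: M0=0, M1=-249/142, M2=535/142, M3=-200/71, M4=0
seg 0: a=5, c=M0/2=0, d=(M1−M0)/(6·3)=-83/852, b=Δ0−h0·(2M0+M1)/6=463/852
seg 1: a=4, c=M1/2=-249/284, d=(M2−M1)/(6·2)=98/213, b=Δ1−h1·(2M1+M2)/6=-889/426
seg 2: a=0, c=M2/2=535/284, d=(M3−M2)/(6·2)=-935/1704, b=Δ2−h2·(2M2+M3)/6=-31/426
seg 3: a=3, c=M3/2=-100/71, d=(M4−M3)/(6·2)=50/213, b=Δ3−h3·(2M3+M4)/6=187/213
t_q=15/2 → seg 3, τ=1/2; S=3+187/213·τ+-100/71·τ²+50/213·τ³=885/284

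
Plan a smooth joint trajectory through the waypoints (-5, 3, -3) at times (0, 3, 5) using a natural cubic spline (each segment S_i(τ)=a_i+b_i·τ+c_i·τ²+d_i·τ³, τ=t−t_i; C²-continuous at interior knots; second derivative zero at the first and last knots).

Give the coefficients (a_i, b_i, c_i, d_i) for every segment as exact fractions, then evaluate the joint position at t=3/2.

  seg 0: a=-5 b=131/30 c=0 d=-17/90
  seg 1: a=3 b=-11/15 c=-17/10 d=17/60
S(3/2) = 73/80

Δ: Δ0=8/3, Δ1=-3
row 1: diag=10, rhs=-34; c'=1/5, d'=-17/5
back: M1=-17/5
M: M0=0, M1=-17/5, M2=0
seg 0: a=-5, c=M0/2=0, d=(M1−M0)/(6·3)=-17/90, b=Δ0−h0·(2M0+M1)/6=131/30
seg 1: a=3, c=M1/2=-17/10, d=(M2−M1)/(6·2)=17/60, b=Δ1−h1·(2M1+M2)/6=-11/15
t_q=3/2 → seg 0, τ=3/2; S=-5+131/30·τ+0·τ²+-17/90·τ³=73/80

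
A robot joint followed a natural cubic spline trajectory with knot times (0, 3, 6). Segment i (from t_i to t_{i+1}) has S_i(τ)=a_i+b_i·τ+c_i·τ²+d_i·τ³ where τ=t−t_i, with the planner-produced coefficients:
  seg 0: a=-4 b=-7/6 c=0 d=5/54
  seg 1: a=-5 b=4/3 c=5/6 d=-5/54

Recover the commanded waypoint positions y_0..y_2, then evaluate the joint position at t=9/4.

y_0=-4 y_1=-5 y_2=4
S(9/4) = -713/128

y_0 = S_0(0) = a_0 = -4
y_1 = S_1(0) = a_1 = -5
y_2 = S_1(3) = 4
t_q=9/4 is in segment 0 (τ=9/4); S_0(τ)=-713/128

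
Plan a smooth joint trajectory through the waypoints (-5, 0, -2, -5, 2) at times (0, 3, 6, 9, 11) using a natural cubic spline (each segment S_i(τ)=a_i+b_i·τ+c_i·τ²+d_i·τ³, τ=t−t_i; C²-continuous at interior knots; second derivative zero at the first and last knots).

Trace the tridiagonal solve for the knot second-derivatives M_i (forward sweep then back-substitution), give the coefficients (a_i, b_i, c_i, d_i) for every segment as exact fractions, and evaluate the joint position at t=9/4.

  seg 0: a=-5 b=599/276 c=0 d=-139/2484
  seg 1: a=0 b=91/138 c=-139/276 d=17/828
  seg 2: a=-2 b=-499/276 c=-22/69 d=487/2484
  seg 3: a=-5 b=217/138 c=133/92 d=-133/552
S(9/4) = -4441/5888

Δ: Δ0=5/3, Δ1=-2/3, Δ2=-1, Δ3=7/2
row 1: diag=12, rhs=-14; c'=1/4, d'=-7/6
row 2: denom=12−3·1/4=45/4; d'=(-2−3·-7/6)/(45/4)=2/15
row 3: denom=10−3·4/15=46/5; d'=(27−3·2/15)/(46/5)=133/46
back: M3=133/46
back: M2=2/15−4/15·133/46=-44/69
back: M1=-7/6−1/4·-44/69=-139/138
M: M0=0, M1=-139/138, M2=-44/69, M3=133/46, M4=0
seg 0: a=-5, c=M0/2=0, d=(M1−M0)/(6·3)=-139/2484, b=Δ0−h0·(2M0+M1)/6=599/276
seg 1: a=0, c=M1/2=-139/276, d=(M2−M1)/(6·3)=17/828, b=Δ1−h1·(2M1+M2)/6=91/138
seg 2: a=-2, c=M2/2=-22/69, d=(M3−M2)/(6·3)=487/2484, b=Δ2−h2·(2M2+M3)/6=-499/276
seg 3: a=-5, c=M3/2=133/92, d=(M4−M3)/(6·2)=-133/552, b=Δ3−h3·(2M3+M4)/6=217/138
t_q=9/4 → seg 0, τ=9/4; S=-5+599/276·τ+0·τ²+-139/2484·τ³=-4441/5888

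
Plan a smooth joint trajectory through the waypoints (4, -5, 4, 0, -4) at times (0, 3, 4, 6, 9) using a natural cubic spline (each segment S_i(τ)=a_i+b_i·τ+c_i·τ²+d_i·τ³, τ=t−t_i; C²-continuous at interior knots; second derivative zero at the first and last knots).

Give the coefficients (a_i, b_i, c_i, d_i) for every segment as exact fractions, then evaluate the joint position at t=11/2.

  seg 0: a=4 b=-1832/219 c=0 d=1175/1971
  seg 1: a=-5 b=1693/219 c=1175/219 d=-299/73
  seg 2: a=4 b=1352/219 c=-1516/219 d=207/146
  seg 3: a=0 b=-986/219 c=347/219 d=-347/1971
S(11/2) = 2885/1168

Δ: Δ0=-3, Δ1=9, Δ2=-2, Δ3=-4/3
row 1: diag=8, rhs=72; c'=1/8, d'=9
row 2: denom=6−1·1/8=47/8; d'=(-66−1·9)/(47/8)=-600/47
row 3: denom=10−2·16/47=438/47; d'=(4−2·-600/47)/(438/47)=694/219
back: M3=694/219
back: M2=-600/47−16/47·694/219=-3032/219
back: M1=9−1/8·-3032/219=2350/219
M: M0=0, M1=2350/219, M2=-3032/219, M3=694/219, M4=0
seg 0: a=4, c=M0/2=0, d=(M1−M0)/(6·3)=1175/1971, b=Δ0−h0·(2M0+M1)/6=-1832/219
seg 1: a=-5, c=M1/2=1175/219, d=(M2−M1)/(6·1)=-299/73, b=Δ1−h1·(2M1+M2)/6=1693/219
seg 2: a=4, c=M2/2=-1516/219, d=(M3−M2)/(6·2)=207/146, b=Δ2−h2·(2M2+M3)/6=1352/219
seg 3: a=0, c=M3/2=347/219, d=(M4−M3)/(6·3)=-347/1971, b=Δ3−h3·(2M3+M4)/6=-986/219
t_q=11/2 → seg 2, τ=3/2; S=4+1352/219·τ+-1516/219·τ²+207/146·τ³=2885/1168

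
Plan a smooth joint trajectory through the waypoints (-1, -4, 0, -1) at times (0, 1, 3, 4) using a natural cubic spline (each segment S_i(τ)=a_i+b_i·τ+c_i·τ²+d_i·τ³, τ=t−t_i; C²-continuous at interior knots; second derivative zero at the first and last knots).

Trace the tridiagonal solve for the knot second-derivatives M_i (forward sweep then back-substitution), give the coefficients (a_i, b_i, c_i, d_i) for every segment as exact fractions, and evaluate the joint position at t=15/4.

Δ: Δ0=-3, Δ1=2, Δ2=-1
row 1: diag=6, rhs=30; c'=1/3, d'=5
row 2: denom=6−2·1/3=16/3; d'=(-18−2·5)/(16/3)=-21/4
back: M2=-21/4
back: M1=5−1/3·-21/4=27/4
M: M0=0, M1=27/4, M2=-21/4, M3=0
seg 0: a=-1, c=M0/2=0, d=(M1−M0)/(6·1)=9/8, b=Δ0−h0·(2M0+M1)/6=-33/8
seg 1: a=-4, c=M1/2=27/8, d=(M2−M1)/(6·2)=-1, b=Δ1−h1·(2M1+M2)/6=-3/4
seg 2: a=0, c=M2/2=-21/8, d=(M3−M2)/(6·1)=7/8, b=Δ2−h2·(2M2+M3)/6=3/4
t_q=15/4 → seg 2, τ=3/4; S=0+3/4·τ+-21/8·τ²+7/8·τ³=-279/512

  seg 0: a=-1 b=-33/8 c=0 d=9/8
  seg 1: a=-4 b=-3/4 c=27/8 d=-1
  seg 2: a=0 b=3/4 c=-21/8 d=7/8
S(15/4) = -279/512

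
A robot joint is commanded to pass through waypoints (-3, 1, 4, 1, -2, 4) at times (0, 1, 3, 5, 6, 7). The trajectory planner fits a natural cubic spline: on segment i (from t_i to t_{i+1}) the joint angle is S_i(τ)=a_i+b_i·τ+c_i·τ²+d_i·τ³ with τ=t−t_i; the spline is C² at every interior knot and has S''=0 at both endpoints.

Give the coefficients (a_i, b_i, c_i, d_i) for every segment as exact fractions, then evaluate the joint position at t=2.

Δ: Δ0=4, Δ1=3/2, Δ2=-3/2, Δ3=-3, Δ4=6
row 1: diag=6, rhs=-15; c'=1/3, d'=-5/2
row 2: denom=8−2·1/3=22/3; d'=(-18−2·-5/2)/(22/3)=-39/22
row 3: denom=6−2·3/11=60/11; d'=(-9−2·-39/22)/(60/11)=-1
row 4: denom=4−1·11/60=229/60; d'=(54−1·-1)/(229/60)=3300/229
back: M4=3300/229
back: M3=-1−11/60·3300/229=-834/229
back: M2=-39/22−3/11·-834/229=-357/458
back: M1=-5/2−1/3·-357/458=-513/229
M: M0=0, M1=-513/229, M2=-357/458, M3=-834/229, M4=3300/229, M5=0
seg 0: a=-3, c=M0/2=0, d=(M1−M0)/(6·1)=-171/458, b=Δ0−h0·(2M0+M1)/6=2003/458
seg 1: a=1, c=M1/2=-513/458, d=(M2−M1)/(6·2)=223/1832, b=Δ1−h1·(2M1+M2)/6=745/229
seg 2: a=4, c=M2/2=-357/916, d=(M3−M2)/(6·2)=-437/1832, b=Δ2−h2·(2M2+M3)/6=107/458
seg 3: a=1, c=M3/2=-417/229, d=(M4−M3)/(6·1)=689/229, b=Δ3−h3·(2M3+M4)/6=-959/229
seg 4: a=-2, c=M4/2=1650/229, d=(M5−M4)/(6·1)=-550/229, b=Δ4−h4·(2M4+M5)/6=274/229
t_q=2 → seg 1, τ=1; S=1+745/229·τ+-513/458·τ²+223/1832·τ³=5963/1832

  seg 0: a=-3 b=2003/458 c=0 d=-171/458
  seg 1: a=1 b=745/229 c=-513/458 d=223/1832
  seg 2: a=4 b=107/458 c=-357/916 d=-437/1832
  seg 3: a=1 b=-959/229 c=-417/229 d=689/229
  seg 4: a=-2 b=274/229 c=1650/229 d=-550/229
S(2) = 5963/1832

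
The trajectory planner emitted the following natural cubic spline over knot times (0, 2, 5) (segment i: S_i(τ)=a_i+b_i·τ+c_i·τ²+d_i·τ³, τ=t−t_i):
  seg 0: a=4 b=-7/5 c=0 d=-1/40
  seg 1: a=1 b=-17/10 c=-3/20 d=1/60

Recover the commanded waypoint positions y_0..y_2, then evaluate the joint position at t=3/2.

y_0 = S_0(0) = a_0 = 4
y_1 = S_1(0) = a_1 = 1
y_2 = S_1(3) = -5
t_q=3/2 is in segment 0 (τ=3/2); S_0(τ)=581/320

y_0=4 y_1=1 y_2=-5
S(3/2) = 581/320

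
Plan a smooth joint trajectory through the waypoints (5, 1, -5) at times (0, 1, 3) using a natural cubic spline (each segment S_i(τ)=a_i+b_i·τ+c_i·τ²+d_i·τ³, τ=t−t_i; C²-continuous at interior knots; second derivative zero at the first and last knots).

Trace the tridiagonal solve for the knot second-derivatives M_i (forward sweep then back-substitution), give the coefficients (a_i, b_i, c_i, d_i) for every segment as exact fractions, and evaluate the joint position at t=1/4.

Δ: Δ0=-4, Δ1=-3
row 1: diag=6, rhs=6; c'=1/3, d'=1
back: M1=1
M: M0=0, M1=1, M2=0
seg 0: a=5, c=M0/2=0, d=(M1−M0)/(6·1)=1/6, b=Δ0−h0·(2M0+M1)/6=-25/6
seg 1: a=1, c=M1/2=1/2, d=(M2−M1)/(6·2)=-1/12, b=Δ1−h1·(2M1+M2)/6=-11/3
t_q=1/4 → seg 0, τ=1/4; S=5+-25/6·τ+0·τ²+1/6·τ³=507/128

  seg 0: a=5 b=-25/6 c=0 d=1/6
  seg 1: a=1 b=-11/3 c=1/2 d=-1/12
S(1/4) = 507/128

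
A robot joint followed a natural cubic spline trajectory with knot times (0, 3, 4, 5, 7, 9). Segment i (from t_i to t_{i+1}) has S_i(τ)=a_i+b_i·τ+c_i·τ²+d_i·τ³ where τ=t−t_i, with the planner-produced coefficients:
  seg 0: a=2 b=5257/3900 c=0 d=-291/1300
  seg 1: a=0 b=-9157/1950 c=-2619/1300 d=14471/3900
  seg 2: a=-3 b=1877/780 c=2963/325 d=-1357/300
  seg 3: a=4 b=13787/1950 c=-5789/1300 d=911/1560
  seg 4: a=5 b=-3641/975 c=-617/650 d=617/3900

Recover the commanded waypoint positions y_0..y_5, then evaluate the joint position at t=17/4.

y_0=2 y_1=0 y_2=-3 y_3=4 y_4=5 y_5=-5
S(17/4) = -158019/83200

y_0 = S_0(0) = a_0 = 2
y_1 = S_1(0) = a_1 = 0
y_2 = S_2(0) = a_2 = -3
y_3 = S_3(0) = a_3 = 4
y_4 = S_4(0) = a_4 = 5
y_5 = S_4(2) = -5
t_q=17/4 is in segment 2 (τ=1/4); S_2(τ)=-158019/83200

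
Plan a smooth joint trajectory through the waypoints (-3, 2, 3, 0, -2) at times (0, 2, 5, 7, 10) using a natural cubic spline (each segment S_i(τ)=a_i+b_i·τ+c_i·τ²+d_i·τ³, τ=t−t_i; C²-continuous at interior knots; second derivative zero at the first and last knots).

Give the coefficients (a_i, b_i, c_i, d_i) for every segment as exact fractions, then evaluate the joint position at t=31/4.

Δ: Δ0=5/2, Δ1=1/3, Δ2=-3/2, Δ3=-2/3
row 1: diag=10, rhs=-13; c'=3/10, d'=-13/10
row 2: denom=10−3·3/10=91/10; d'=(-11−3·-13/10)/(91/10)=-71/91
row 3: denom=10−2·20/91=870/91; d'=(5−2·-71/91)/(870/91)=199/290
back: M3=199/290
back: M2=-71/91−20/91·199/290=-27/29
back: M1=-13/10−3/10·-27/29=-148/145
M: M0=0, M1=-148/145, M2=-27/29, M3=199/290, M4=0
seg 0: a=-3, c=M0/2=0, d=(M1−M0)/(6·2)=-37/435, b=Δ0−h0·(2M0+M1)/6=2471/870
seg 1: a=2, c=M1/2=-74/145, d=(M2−M1)/(6·3)=13/2610, b=Δ1−h1·(2M1+M2)/6=1583/870
seg 2: a=3, c=M2/2=-27/58, d=(M3−M2)/(6·2)=469/3480, b=Δ2−h2·(2M2+M3)/6=-482/435
seg 3: a=0, c=M3/2=199/580, d=(M4−M3)/(6·3)=-199/5220, b=Δ3−h3·(2M3+M4)/6=-1177/870
t_q=31/4 → seg 3, τ=3/4; S=0+-1177/870·τ+199/580·τ²+-199/5220·τ³=-31097/37120

  seg 0: a=-3 b=2471/870 c=0 d=-37/435
  seg 1: a=2 b=1583/870 c=-74/145 d=13/2610
  seg 2: a=3 b=-482/435 c=-27/58 d=469/3480
  seg 3: a=0 b=-1177/870 c=199/580 d=-199/5220
S(31/4) = -31097/37120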